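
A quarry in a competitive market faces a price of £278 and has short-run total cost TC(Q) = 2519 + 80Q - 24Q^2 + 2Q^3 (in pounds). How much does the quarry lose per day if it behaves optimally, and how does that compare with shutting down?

AVC = 80 - 24Q + 2Q^2; min AVC = £8 at Q = 6. Since P = £278 ≥ min AVC, the firm produces.
MC = 80 - 48Q + 6Q^2. Setting P = MC and taking the root on the rising branch gives Q* = 11.
TR = 278·11 = 3058. TC = 2519 + 638 = 3157. Profit = 3058 − 3157 = -£99.
Shutting down would mean losing the fixed cost of £2519, so operating at a loss of £99 is better by £2420.

Profit = -£99 at Q = 11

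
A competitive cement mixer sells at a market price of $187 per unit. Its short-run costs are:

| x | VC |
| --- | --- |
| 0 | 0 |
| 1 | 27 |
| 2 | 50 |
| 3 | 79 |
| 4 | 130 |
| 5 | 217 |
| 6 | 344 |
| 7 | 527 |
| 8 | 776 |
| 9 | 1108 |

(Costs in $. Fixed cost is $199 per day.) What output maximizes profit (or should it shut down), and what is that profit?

x = 7; profit = $583

Tabulate TR − TC: x=0: -199; x=1: -39; x=2: 125; x=3: 283; x=4: 419; x=5: 519; x=6: 579; x=7: 583; x=8: 521; x=9: 376.
Profit is maximized at x = 7. AVC there is 527/7 = $75.29 ≤ P, so producing beats shutting down (which would give -$199).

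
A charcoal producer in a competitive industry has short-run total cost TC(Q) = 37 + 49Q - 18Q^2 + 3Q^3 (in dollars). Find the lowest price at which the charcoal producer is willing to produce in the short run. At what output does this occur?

$22 per unit, at Q = 3

The firm shuts down when price falls below the minimum of average variable cost. AVC = VC/Q = 49 - 18Q + 3Q^2.
dAVC/dQ = -18 + 6Q = 0 gives Q = 3. min AVC = 49 - 18·3 + 3·3^2 = 22.
For P < $22 the firm produces nothing.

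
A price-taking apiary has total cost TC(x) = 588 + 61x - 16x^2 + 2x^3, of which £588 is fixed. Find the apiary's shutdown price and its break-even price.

Shutdown price = £29; break-even price = £131

Shutdown price = min AVC. AVC = 61 - 16x + 2x^2, with vertex at x = 4 and minimum £29.
ATC = 588/x + 61 - 16x + 2x^2. Setting dATC/dx = −588/x^2 − 16 + 4x = 0 gives x = 7 (since 4·7^3 − 16·7^2 = 588).
min ATC = 588/7 + 61 − 16·7 + 2·7^2 = £131. That is the break-even price.
Between these two prices the firm operates at a loss; above £131 it earns a profit.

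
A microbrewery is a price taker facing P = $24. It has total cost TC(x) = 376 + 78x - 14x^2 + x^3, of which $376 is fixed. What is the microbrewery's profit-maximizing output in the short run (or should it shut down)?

Strip out fixed cost: VC = 78x - 14x^2 + x^3. Then AVC = 78 - 14x + x^2 and MC = 78 - 28x + 3x^2.
AVC hits its minimum where MC = AVC, at x = 7, giving min AVC = 78 - 14·7 + 7^2 = $29.
P = $24 lies below min AVC = $29; no output level covers variable cost.
The firm minimizes its loss by shutting down and losing only its fixed cost of $376.

Shut down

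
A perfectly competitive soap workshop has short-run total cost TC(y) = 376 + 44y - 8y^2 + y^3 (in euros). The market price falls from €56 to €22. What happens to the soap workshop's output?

Output falls from 6 to 0 (the firm shuts down)

AVC = 44 - 8y + y^2, minimized at y = 4 where min AVC = €28. MC = 44 - 16y + 3y^2.
At P = €56 ≥ min AVC, set P = MC on the rising branch: y = 6.
At P = €22 < min AVC = €28, price no longer covers variable cost at any output, so the firm shuts down: y = 0.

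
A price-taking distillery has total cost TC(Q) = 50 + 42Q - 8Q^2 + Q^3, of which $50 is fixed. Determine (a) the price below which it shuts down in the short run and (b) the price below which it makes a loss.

AVC = 42 - 8Q + Q^2; minimized at Q = 4, giving min AVC = $26. That is the shutdown price.
ATC = 50/Q + 42 - 8Q + Q^2. Setting dATC/dQ = −50/Q^2 − 8 + 2Q = 0 gives Q = 5 (since 2·5^3 − 8·5^2 = 50).
min ATC = 50/5 + 42 − 8·5 + 5^2 = $37. That is the break-even price.
For $26 ≤ P < $37 the firm produces at a loss; below $26 it shuts down.

Shutdown price = $26; break-even price = $37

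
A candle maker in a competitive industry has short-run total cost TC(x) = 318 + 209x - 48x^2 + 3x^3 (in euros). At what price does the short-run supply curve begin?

€17 per unit

Short-run supply begins at min AVC. From VC = 209x - 48x^2 + 3x^3, AVC = 209 - 48x + 3x^2.
At the minimum of AVC, MC = AVC. MC = 209 - 96x + 9x^2; setting MC = AVC gives 6x^2 - 48x = 0, so x = 8. min AVC = 17.
The firm shuts down for any P below €17.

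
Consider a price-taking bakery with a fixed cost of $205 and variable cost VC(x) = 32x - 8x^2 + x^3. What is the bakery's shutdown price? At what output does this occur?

The shutdown price is the minimum of AVC. VC = 32x - 8x^2 + x^3, so AVC = 32 - 8x + x^2.
dAVC/dx = -8 + 2x = 0 gives x = 4. min AVC = 32 - 8·4 + 4^2 = 16.
For P < $16 the firm produces nothing.

$16 per unit, at x = 4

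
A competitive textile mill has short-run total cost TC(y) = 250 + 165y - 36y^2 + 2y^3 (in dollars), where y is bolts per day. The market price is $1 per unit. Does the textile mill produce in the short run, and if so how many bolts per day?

From TC, MC = TC'(y) = 165 - 72y + 6y^2 and AVC = VC/y = 165 - 36y + 2y^2.
AVC hits its minimum where MC = AVC, at y = 9, giving min AVC = 165 - 36·9 + 2·9^2 = $3.
P = $1 lies below min AVC = $3; no output level covers variable cost.
The firm minimizes its loss by shutting down and losing only its fixed cost of $250.

Shut down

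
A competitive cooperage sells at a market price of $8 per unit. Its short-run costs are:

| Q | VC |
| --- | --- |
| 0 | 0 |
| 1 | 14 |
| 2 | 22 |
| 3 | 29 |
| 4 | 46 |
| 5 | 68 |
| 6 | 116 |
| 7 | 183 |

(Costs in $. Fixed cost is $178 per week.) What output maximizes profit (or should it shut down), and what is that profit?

Q = 0 (shut down); profit = -$178

Compute π = P·Q − TC at each output: Q=0: -178; Q=1: -184; Q=2: -184; Q=3: -183; Q=4: -192; Q=5: -206; Q=6: -246; Q=7: -305.
Profit is highest at Q = 0. Equivalently, the lowest AVC in the table is 29/3 ≈ $9.67 at Q = 3, and P = $8 falls below it — price never covers variable cost, so the firm shuts down and loses only its fixed cost.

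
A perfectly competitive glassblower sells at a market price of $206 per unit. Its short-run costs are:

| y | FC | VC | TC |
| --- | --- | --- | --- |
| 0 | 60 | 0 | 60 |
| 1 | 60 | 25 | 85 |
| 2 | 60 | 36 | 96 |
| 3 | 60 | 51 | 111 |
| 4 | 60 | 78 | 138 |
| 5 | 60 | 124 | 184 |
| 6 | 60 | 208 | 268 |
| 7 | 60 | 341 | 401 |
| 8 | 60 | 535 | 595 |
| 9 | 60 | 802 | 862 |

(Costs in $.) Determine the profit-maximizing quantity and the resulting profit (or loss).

Compute π = P·y − TC at each output: y=0: -60; y=1: 121; y=2: 316; y=3: 507; y=4: 686; y=5: 846; y=6: 968; y=7: 1041; y=8: 1053; y=9: 992.
Profit is maximized at y = 8. AVC there is 535/8 = $66.88 ≤ P, so producing beats shutting down (which would give -$60).

y = 8; profit = $1053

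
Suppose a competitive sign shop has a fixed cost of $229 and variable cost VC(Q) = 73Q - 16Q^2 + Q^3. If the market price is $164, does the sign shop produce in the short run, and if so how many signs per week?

From TC, MC = TC'(Q) = 73 - 32Q + 3Q^2 and AVC = VC/Q = 73 - 16Q + Q^2.
The AVC parabola has its vertex at Q = 16/2 = 8, where AVC = 73 - 16·8 + 8^2 = $9.
P = $164 exceeds min AVC = $9, so the firm stays open.
Solving P = MC: -91 - 32Q + 3Q^2 = 0 ⇒ Q = -7/3 or 13. On the upward-sloping branch, Q* = 13.
Check: AVC at Q = 13 is $34 ≤ P, so revenue covers variable cost.
Profit = P·Q − TC = 164·13 − 671 = $1461.

Produce at Q = 13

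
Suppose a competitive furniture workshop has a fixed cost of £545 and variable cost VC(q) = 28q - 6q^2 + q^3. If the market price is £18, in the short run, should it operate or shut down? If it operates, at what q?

Shut down

Strip out fixed cost: VC = 28q - 6q^2 + q^3. Then AVC = 28 - 6q + q^2 and MC = 28 - 12q + 3q^2.
AVC hits its minimum where MC = AVC, at q = 3, giving min AVC = 28 - 6·3 + 3^2 = £19.
P = £18 lies below min AVC = £19; no output level covers variable cost.
Best response: produce nothing and absorb the £545 fixed cost.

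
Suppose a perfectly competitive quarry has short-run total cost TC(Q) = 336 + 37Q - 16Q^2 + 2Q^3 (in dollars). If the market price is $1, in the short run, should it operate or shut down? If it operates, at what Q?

Shut down

Variable cost is VC = 37Q - 16Q^2 + 2Q^3, so AVC = VC/Q = 37 - 16Q + 2Q^2 and MC = dTC/dQ = 37 - 32Q + 6Q^2.
AVC hits its minimum where MC = AVC, at Q = 4, giving min AVC = 37 - 16·4 + 2·4^2 = $5.
With P < min AVC ($1 < $5), every unit sold adds to the loss.
Shutting down limits the loss to fixed cost, $336.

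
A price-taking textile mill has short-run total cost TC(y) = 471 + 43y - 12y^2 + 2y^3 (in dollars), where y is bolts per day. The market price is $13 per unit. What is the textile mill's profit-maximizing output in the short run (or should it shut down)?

Shut down

Variable cost is VC = 43y - 12y^2 + 2y^3, so AVC = VC/y = 43 - 12y + 2y^2 and MC = dTC/dy = 43 - 24y + 6y^2.
AVC hits its minimum where MC = AVC, at y = 3, giving min AVC = 43 - 12·3 + 2·3^2 = $25.
P = $13 lies below min AVC = $25; no output level covers variable cost.
The firm minimizes its loss by shutting down and losing only its fixed cost of $471.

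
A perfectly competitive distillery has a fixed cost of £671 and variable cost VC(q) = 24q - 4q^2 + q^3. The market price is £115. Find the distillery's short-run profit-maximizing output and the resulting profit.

Profit = -£181 at q = 7

AVC = 24 - 4q + q^2; min AVC = £20 at q = 2. Since P = £115 ≥ min AVC, the firm produces.
MC = 24 - 8q + 3q^2. Setting P = MC and taking the root on the rising branch gives q* = 7.
TR = 115·7 = 805. TC = 671 + 315 = 986. Profit = 805 − 986 = -£181.
Shutting down would mean losing the fixed cost of £671, so operating at a loss of £181 is better by £490.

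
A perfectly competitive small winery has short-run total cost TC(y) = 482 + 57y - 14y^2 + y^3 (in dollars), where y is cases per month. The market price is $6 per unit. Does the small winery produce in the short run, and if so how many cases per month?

Shut down

Strip out fixed cost: VC = 57y - 14y^2 + y^3. Then AVC = 57 - 14y + y^2 and MC = 57 - 28y + 3y^2.
AVC hits its minimum where MC = AVC, at y = 7, giving min AVC = 57 - 14·7 + 7^2 = $8.
With P < min AVC ($6 < $8), every unit sold adds to the loss.
Shutting down limits the loss to fixed cost, $482.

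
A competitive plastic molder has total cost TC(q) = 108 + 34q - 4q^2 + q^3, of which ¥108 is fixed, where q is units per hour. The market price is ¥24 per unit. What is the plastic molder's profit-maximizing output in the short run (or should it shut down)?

Shut down

From TC, MC = TC'(q) = 34 - 8q + 3q^2 and AVC = VC/q = 34 - 4q + q^2.
The AVC parabola has its vertex at q = 4/2 = 2, where AVC = 34 - 4·2 + 2^2 = ¥30.
With P < min AVC (¥24 < ¥30), every unit sold adds to the loss.
The firm minimizes its loss by shutting down and losing only its fixed cost of ¥108.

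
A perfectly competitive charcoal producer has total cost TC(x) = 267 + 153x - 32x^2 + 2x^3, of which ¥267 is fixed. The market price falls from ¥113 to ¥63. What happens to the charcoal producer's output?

Output falls from 10 to 9

MC = 153 - 64x + 6x^2; the shutdown threshold is min AVC = ¥25 (at x = 8).
With P = ¥113 above the shutdown price, P = MC gives x = 10.
At P = ¥63 ≥ min AVC, set P = MC: x = 9. The firm stays open but cuts output.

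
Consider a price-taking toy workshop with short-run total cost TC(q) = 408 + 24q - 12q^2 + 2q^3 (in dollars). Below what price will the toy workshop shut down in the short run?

$6 per unit

Short-run supply begins at min AVC. From VC = 24q - 12q^2 + 2q^3, AVC = 24 - 12q + 2q^2.
dAVC/dq = -12 + 4q = 0 gives q = 3. min AVC = 24 - 12·3 + 2·3^2 = 6.
So the shutdown price is $6.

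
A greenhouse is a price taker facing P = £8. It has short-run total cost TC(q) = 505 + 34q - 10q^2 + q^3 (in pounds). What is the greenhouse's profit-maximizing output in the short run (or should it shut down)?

Strip out fixed cost: VC = 34q - 10q^2 + q^3. Then AVC = 34 - 10q + q^2 and MC = 34 - 20q + 3q^2.
AVC is minimized where dAVC/dq = -10 + 2q = 0, at q = 5; min AVC = 34 - 10·5 + 5^2 = £9.
P = £8 lies below min AVC = £9; no output level covers variable cost.
Shutting down limits the loss to fixed cost, £505.

Shut down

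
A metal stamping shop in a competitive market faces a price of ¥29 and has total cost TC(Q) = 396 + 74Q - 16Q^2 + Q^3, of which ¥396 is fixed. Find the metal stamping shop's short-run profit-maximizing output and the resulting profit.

AVC = 74 - 16Q + Q^2 has its minimum ¥10 at Q = 8; price ¥29 clears that bar, so the firm operates.
With MC = 74 - 32Q + 3Q^2, P = MC on the upward-sloping part at Q* = 9.
TR = 29·9 = 261. TC = 396 + 99 = 495. Profit = 261 − 495 = -¥234.
Shutting down would mean losing the fixed cost of ¥396, so operating at a loss of ¥234 is better by ¥162.

Profit = -¥234 at Q = 9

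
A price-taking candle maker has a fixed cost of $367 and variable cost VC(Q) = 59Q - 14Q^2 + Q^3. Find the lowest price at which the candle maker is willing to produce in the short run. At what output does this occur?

The shutdown price is the minimum of AVC. VC = 59Q - 14Q^2 + Q^3, so AVC = 59 - 14Q + Q^2.
dAVC/dQ = -14 + 2Q = 0 gives Q = 7. min AVC = 59 - 14·7 + 7^2 = 10.
For P < $10 the firm produces nothing.

$10 per unit, at Q = 7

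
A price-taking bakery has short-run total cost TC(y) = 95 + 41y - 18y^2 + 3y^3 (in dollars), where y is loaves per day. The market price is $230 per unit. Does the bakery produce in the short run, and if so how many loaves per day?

Strip out fixed cost: VC = 41y - 18y^2 + 3y^3. Then AVC = 41 - 18y + 3y^2 and MC = 41 - 36y + 9y^2.
AVC is minimized where dAVC/dy = -18 + 6y = 0, at y = 3; min AVC = 41 - 18·3 + 3·3^2 = $14.
P = $230 exceeds min AVC = $14, so the firm stays open.
Set P = MC: 230 = 41 - 36y + 9y^2 → -189 - 36y + 9y^2 = 0. The roots are y = -3 and y = 7; the profit-maximizing output is on the rising part of MC, so y* = 7.
Check: AVC at y = 7 is $62 ≤ P, so revenue covers variable cost.
Profit = P·y − TC = 230·7 − 529 = $1081.

Produce at y = 7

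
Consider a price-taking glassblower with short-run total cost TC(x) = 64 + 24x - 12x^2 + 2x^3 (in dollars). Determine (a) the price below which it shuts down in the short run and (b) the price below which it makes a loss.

Shutdown price = $6; break-even price = $24

Shutdown price = min AVC. AVC = 24 - 12x + 2x^2, with vertex at x = 3 and minimum $6.
ATC = 64/x + 24 - 12x + 2x^2. Setting dATC/dx = −64/x^2 − 12 + 4x = 0 gives x = 4 (since 4·4^3 − 12·4^2 = 64).
min ATC = 64/4 + 24 − 12·4 + 2·4^2 = $24. That is the break-even price.
Between these two prices the firm operates at a loss; above $24 it earns a profit.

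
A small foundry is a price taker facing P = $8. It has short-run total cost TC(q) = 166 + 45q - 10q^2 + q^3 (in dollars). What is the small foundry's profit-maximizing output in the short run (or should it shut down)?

Strip out fixed cost: VC = 45q - 10q^2 + q^3. Then AVC = 45 - 10q + q^2 and MC = 45 - 20q + 3q^2.
The AVC parabola has its vertex at q = 10/2 = 5, where AVC = 45 - 10·5 + 5^2 = $20.
P = $8 lies below min AVC = $20; no output level covers variable cost.
Shutting down limits the loss to fixed cost, $166.

Shut down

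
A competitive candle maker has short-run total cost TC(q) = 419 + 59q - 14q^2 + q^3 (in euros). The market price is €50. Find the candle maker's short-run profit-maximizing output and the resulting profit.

Profit = -€95 at q = 9

AVC = 59 - 14q + q^2; min AVC = €10 at q = 7. Since P = €50 ≥ min AVC, the firm produces.
With MC = 59 - 28q + 3q^2, P = MC on the upward-sloping part at q* = 9.
TR = 50·9 = 450. TC = 419 + 126 = 545. Profit = 450 − 545 = -€95.
That loss of €95 beats the €419 the firm would lose by shutting down; producing recovers €324 of fixed cost.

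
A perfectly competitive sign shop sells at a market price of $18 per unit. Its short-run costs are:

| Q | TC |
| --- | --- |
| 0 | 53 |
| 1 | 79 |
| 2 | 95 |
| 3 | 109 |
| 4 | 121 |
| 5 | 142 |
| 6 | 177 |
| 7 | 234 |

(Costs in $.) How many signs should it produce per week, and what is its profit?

Tabulate TR − TC: Q=0: -53; Q=1: -61; Q=2: -59; Q=3: -55; Q=4: -49; Q=5: -52; Q=6: -69; Q=7: -108.
Profit is maximized at Q = 4. AVC there is 68/4 = $17 ≤ P, so producing beats shutting down (which would give -$53).

Q = 4; profit = -$49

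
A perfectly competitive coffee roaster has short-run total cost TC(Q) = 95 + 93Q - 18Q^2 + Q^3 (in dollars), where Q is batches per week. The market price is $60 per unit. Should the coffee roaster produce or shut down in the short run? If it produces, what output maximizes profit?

Produce at Q = 11

Strip out fixed cost: VC = 93Q - 18Q^2 + Q^3. Then AVC = 93 - 18Q + Q^2 and MC = 93 - 36Q + 3Q^2.
AVC is minimized where dAVC/dQ = -18 + 2Q = 0, at Q = 9; min AVC = 93 - 18·9 + 9^2 = $12.
Because $60 ≥ $12, revenue can cover variable cost; the firm operates.
Solving P = MC: 33 - 36Q + 3Q^2 = 0 ⇒ Q = 1 or 11. On the upward-sloping branch, Q* = 11.
Check: AVC at Q = 11 is $16 ≤ P, so revenue covers variable cost.
Profit = P·Q − TC = 60·11 − 271 = $389.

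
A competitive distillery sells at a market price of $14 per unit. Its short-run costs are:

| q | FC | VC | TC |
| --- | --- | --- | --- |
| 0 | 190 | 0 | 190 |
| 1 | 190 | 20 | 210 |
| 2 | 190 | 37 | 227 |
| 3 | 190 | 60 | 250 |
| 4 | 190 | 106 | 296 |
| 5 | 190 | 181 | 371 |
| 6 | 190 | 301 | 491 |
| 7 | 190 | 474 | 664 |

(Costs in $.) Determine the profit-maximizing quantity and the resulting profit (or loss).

Profit at each row (π = 14q − TC): q=0: -190; q=1: -196; q=2: -199; q=3: -208; q=4: -240; q=5: -301; q=6: -407; q=7: -566.
Profit is highest at q = 0. Equivalently, the lowest AVC in the table is 37/2 ≈ $18.50 at q = 2, and P = $14 falls below it — price never covers variable cost, so the firm shuts down and loses only its fixed cost.

q = 0 (shut down); profit = -$190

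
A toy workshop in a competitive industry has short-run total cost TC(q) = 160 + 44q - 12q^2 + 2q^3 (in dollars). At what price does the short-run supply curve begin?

$26 per unit

The shutdown price is the minimum of AVC. VC = 44q - 12q^2 + 2q^3, so AVC = 44 - 12q + 2q^2.
At the minimum of AVC, MC = AVC. MC = 44 - 24q + 6q^2; setting MC = AVC gives 4q^2 - 12q = 0, so q = 3. min AVC = 26.
So the shutdown price is $26.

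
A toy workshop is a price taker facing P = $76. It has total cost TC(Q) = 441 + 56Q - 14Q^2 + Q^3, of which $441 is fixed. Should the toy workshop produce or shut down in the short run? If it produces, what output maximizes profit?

Produce at Q = 10

Strip out fixed cost: VC = 56Q - 14Q^2 + Q^3. Then AVC = 56 - 14Q + Q^2 and MC = 56 - 28Q + 3Q^2.
AVC is minimized where dAVC/dQ = -14 + 2Q = 0, at Q = 7; min AVC = 56 - 14·7 + 7^2 = $7.
Because $76 ≥ $7, revenue can cover variable cost; the firm operates.
Solving P = MC: -20 - 28Q + 3Q^2 = 0 ⇒ Q = -2/3 or 10. On the upward-sloping branch, Q* = 10.
Check: AVC at Q = 10 is $16 ≤ P, so revenue covers variable cost.
Profit = P·Q − TC = 76·10 − 601 = $159.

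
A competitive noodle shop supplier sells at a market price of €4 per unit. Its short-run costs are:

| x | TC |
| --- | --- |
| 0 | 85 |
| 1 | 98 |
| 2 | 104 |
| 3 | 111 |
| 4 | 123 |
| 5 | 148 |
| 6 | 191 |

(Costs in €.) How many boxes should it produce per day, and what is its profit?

x = 0 (shut down); profit = -€85

Tabulate TR − TC: x=0: -85; x=1: -94; x=2: -96; x=3: -99; x=4: -107; x=5: -128; x=6: -167.
Profit is highest at x = 0. Equivalently, the lowest AVC in the table is 26/3 ≈ €8.67 at x = 3, and P = €4 falls below it — price never covers variable cost, so the firm shuts down and loses only its fixed cost.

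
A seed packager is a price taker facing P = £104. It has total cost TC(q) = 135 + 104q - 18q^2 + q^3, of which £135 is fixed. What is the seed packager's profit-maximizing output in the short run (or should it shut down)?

Produce at q = 12

From TC, MC = TC'(q) = 104 - 36q + 3q^2 and AVC = VC/q = 104 - 18q + q^2.
AVC hits its minimum where MC = AVC, at q = 9, giving min AVC = 104 - 18·9 + 9^2 = £23.
Because £104 ≥ £23, revenue can cover variable cost; the firm operates.
Solving P = MC: -36q + 3q^2 = 0 ⇒ q = 0 or 12. On the upward-sloping branch, q* = 12.
Check: AVC at q = 12 is £32 ≤ P, so revenue covers variable cost.
Profit = P·q − TC = 104·12 − 519 = £729.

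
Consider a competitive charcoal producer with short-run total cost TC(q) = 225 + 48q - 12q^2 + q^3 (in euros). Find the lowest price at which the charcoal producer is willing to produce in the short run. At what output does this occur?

€12 per unit, at q = 6

The firm shuts down when price falls below the minimum of average variable cost. AVC = VC/q = 48 - 12q + q^2.
dAVC/dq = -12 + 2q = 0 gives q = 6. min AVC = 48 - 12·6 + 6^2 = 12.
For P < €12 the firm produces nothing.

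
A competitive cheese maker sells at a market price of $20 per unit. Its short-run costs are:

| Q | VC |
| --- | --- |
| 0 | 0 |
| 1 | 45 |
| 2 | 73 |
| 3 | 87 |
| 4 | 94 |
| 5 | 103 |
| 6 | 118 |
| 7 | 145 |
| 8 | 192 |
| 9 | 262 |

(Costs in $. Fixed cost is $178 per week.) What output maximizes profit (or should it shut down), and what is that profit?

Q = 6; profit = -$176

Compute π = P·Q − TC at each output: Q=0: -178; Q=1: -203; Q=2: -211; Q=3: -205; Q=4: -192; Q=5: -181; Q=6: -176; Q=7: -183; Q=8: -210; Q=9: -260.
Profit is maximized at Q = 6. AVC there is 118/6 = $19.67 ≤ P, so producing beats shutting down (which would give -$178).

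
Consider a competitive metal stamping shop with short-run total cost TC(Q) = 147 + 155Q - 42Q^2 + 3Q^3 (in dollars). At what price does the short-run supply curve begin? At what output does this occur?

Short-run supply begins at min AVC. From VC = 155Q - 42Q^2 + 3Q^3, AVC = 155 - 42Q + 3Q^2.
At the minimum of AVC, MC = AVC. MC = 155 - 84Q + 9Q^2; setting MC = AVC gives 6Q^2 - 42Q = 0, so Q = 7. min AVC = 8.
So the shutdown price is $8.

$8 per unit, at Q = 7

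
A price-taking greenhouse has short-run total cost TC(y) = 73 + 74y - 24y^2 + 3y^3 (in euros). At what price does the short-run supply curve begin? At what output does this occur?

€26 per unit, at y = 4

The firm shuts down when price falls below the minimum of average variable cost. AVC = VC/y = 74 - 24y + 3y^2.
dAVC/dy = -24 + 6y = 0 gives y = 4. min AVC = 74 - 24·4 + 3·4^2 = 26.
For P < €26 the firm produces nothing.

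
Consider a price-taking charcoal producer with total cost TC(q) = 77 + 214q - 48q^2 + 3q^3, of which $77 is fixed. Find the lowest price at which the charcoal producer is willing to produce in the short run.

Short-run supply begins at min AVC. From VC = 214q - 48q^2 + 3q^3, AVC = 214 - 48q + 3q^2.
dAVC/dq = -48 + 6q = 0 gives q = 8. min AVC = 214 - 48·8 + 3·8^2 = 22.
So the shutdown price is $22.

$22 per unit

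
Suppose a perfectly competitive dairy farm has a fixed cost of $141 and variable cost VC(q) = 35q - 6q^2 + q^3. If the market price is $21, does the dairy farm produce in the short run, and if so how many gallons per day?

From TC, MC = TC'(q) = 35 - 12q + 3q^2 and AVC = VC/q = 35 - 6q + q^2.
AVC is minimized where dAVC/dq = -6 + 2q = 0, at q = 3; min AVC = 35 - 6·3 + 3^2 = $26.
P = $21 lies below min AVC = $26; no output level covers variable cost.
Shutting down limits the loss to fixed cost, $141.

Shut down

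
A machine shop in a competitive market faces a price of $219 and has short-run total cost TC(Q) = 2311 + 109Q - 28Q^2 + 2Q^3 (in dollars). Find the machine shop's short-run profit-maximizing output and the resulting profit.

AVC = 109 - 28Q + 2Q^2 has its minimum $11 at Q = 7; price $219 clears that bar, so the firm operates.
With MC = 109 - 56Q + 6Q^2, P = MC on the upward-sloping part at Q* = 11.
TR = 219·11 = 2409. TC = 2311 + 473 = 2784. Profit = 2409 − 2784 = -$375.
Shutting down would mean losing the fixed cost of $2311, so operating at a loss of $375 is better by $1936.

Profit = -$375 at Q = 11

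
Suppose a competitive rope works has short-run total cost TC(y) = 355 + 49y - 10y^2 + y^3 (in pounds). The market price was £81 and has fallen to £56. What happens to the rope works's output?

Output falls from 8 to 7

MC = 49 - 20y + 3y^2; the shutdown threshold is min AVC = £24 (at y = 5).
At P = £81 ≥ min AVC, set P = MC on the rising branch: y = 8.
At P = £56 ≥ min AVC, set P = MC: y = 7. The firm stays open but cuts output.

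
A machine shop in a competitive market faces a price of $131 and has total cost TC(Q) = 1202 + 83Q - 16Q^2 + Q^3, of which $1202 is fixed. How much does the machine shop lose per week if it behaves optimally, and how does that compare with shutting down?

Profit = -$50 at Q = 12

AVC = 83 - 16Q + Q^2 has its minimum $19 at Q = 8; price $131 clears that bar, so the firm operates.
MC = 83 - 32Q + 3Q^2. Setting P = MC and taking the root on the rising branch gives Q* = 12.
TR = 131·12 = 1572. TC = 1202 + 420 = 1622. Profit = 1572 − 1622 = -$50.
That loss of $50 beats the $1202 the firm would lose by shutting down; producing recovers $1152 of fixed cost.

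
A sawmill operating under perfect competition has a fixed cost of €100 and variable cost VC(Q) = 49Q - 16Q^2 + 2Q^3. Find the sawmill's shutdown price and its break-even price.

Shutdown price = €17; break-even price = €39

Shutdown price = min AVC. AVC = 49 - 16Q + 2Q^2, with vertex at Q = 4 and minimum €17.
ATC = 100/Q + 49 - 16Q + 2Q^2. Setting dATC/dQ = −100/Q^2 − 16 + 4Q = 0 gives Q = 5 (since 4·5^3 − 16·5^2 = 100).
min ATC = 100/5 + 49 − 16·5 + 2·5^2 = €39. That is the break-even price.
For €17 ≤ P < €39 the firm produces at a loss; below €17 it shuts down.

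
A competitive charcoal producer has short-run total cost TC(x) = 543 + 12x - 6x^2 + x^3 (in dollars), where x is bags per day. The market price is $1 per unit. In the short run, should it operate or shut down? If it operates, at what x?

Shut down

Strip out fixed cost: VC = 12x - 6x^2 + x^3. Then AVC = 12 - 6x + x^2 and MC = 12 - 12x + 3x^2.
AVC is minimized where dAVC/dx = -6 + 2x = 0, at x = 3; min AVC = 12 - 6·3 + 3^2 = $3.
P = $1 lies below min AVC = $3; no output level covers variable cost.
Shutting down limits the loss to fixed cost, $543.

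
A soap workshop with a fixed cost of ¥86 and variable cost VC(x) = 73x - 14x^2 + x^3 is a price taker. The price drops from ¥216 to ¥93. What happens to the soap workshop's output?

Output falls from 13 to 10

MC = 73 - 28x + 3x^2; the shutdown threshold is min AVC = ¥24 (at x = 7).
At P = ¥216 ≥ min AVC, set P = MC on the rising branch: x = 13.
At P = ¥93 ≥ min AVC, set P = MC: x = 10. The firm stays open but cuts output.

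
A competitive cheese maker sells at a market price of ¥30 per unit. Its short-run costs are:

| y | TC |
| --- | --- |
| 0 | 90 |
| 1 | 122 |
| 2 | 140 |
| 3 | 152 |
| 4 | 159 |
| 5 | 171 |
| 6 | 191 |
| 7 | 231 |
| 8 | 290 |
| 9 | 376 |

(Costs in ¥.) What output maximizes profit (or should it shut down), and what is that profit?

y = 6; profit = -¥11

Tabulate TR − TC: y=0: -90; y=1: -92; y=2: -80; y=3: -62; y=4: -39; y=5: -21; y=6: -11; y=7: -21; y=8: -50; y=9: -106.
Profit is maximized at y = 6. AVC there is 101/6 = ¥16.83 ≤ P, so producing beats shutting down (which would give -¥90).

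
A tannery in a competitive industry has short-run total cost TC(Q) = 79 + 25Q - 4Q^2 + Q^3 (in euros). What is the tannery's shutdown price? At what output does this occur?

€21 per unit, at Q = 2

The firm shuts down when price falls below the minimum of average variable cost. AVC = VC/Q = 25 - 4Q + Q^2.
dAVC/dQ = -4 + 2Q = 0 gives Q = 2. min AVC = 25 - 4·2 + 2^2 = 21.
So the shutdown price is €21.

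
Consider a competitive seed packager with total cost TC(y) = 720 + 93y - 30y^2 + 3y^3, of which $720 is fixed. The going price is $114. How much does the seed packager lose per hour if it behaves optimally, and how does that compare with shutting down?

Profit = -$132 at y = 7

AVC = 93 - 30y + 3y^2 has its minimum $18 at y = 5; price $114 clears that bar, so the firm operates.
With MC = 93 - 60y + 9y^2, P = MC on the upward-sloping part at y* = 7.
TR = 114·7 = 798. TC = 720 + 210 = 930. Profit = 798 − 930 = -$132.
That loss of $132 beats the $720 the firm would lose by shutting down; producing recovers $588 of fixed cost.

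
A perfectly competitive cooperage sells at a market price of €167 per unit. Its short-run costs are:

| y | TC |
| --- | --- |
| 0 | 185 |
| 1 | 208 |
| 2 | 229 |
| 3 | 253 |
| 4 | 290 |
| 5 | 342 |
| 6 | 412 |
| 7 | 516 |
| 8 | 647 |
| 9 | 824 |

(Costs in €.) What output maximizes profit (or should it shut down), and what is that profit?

y = 8; profit = €689

Compute π = P·y − TC at each output: y=0: -185; y=1: -41; y=2: 105; y=3: 248; y=4: 378; y=5: 493; y=6: 590; y=7: 653; y=8: 689; y=9: 679.
Profit is maximized at y = 8. AVC there is 462/8 = €57.75 ≤ P, so producing beats shutting down (which would give -€185).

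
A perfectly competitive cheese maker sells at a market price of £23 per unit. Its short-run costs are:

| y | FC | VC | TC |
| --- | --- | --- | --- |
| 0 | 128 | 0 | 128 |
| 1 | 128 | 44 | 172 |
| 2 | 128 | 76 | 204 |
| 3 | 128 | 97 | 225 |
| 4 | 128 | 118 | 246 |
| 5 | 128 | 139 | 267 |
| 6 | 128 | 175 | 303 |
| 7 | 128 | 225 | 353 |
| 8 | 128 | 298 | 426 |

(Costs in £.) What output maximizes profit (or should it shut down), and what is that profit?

Tabulate TR − TC: y=0: -128; y=1: -149; y=2: -158; y=3: -156; y=4: -154; y=5: -152; y=6: -165; y=7: -192; y=8: -242.
Profit is highest at y = 0. Equivalently, the lowest AVC in the table is 139/5 ≈ £27.80 at y = 5, and P = £23 falls below it — price never covers variable cost, so the firm shuts down and loses only its fixed cost.

y = 0 (shut down); profit = -£128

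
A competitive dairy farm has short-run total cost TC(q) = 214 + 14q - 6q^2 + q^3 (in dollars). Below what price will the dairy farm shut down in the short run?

$5 per unit

The shutdown price is the minimum of AVC. VC = 14q - 6q^2 + q^3, so AVC = 14 - 6q + q^2.
dAVC/dq = -6 + 2q = 0 gives q = 3. min AVC = 14 - 6·3 + 3^2 = 5.
For P < $5 the firm produces nothing.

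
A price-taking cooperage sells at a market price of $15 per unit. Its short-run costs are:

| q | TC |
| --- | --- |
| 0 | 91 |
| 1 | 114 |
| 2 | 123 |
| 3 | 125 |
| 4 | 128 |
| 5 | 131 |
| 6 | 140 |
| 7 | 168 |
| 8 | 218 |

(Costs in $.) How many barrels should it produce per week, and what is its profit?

Profit at each row (π = 15q − TC): q=0: -91; q=1: -99; q=2: -93; q=3: -80; q=4: -68; q=5: -56; q=6: -50; q=7: -63; q=8: -98.
Profit is maximized at q = 6. AVC there is 49/6 = $8.17 ≤ P, so producing beats shutting down (which would give -$91).

q = 6; profit = -$50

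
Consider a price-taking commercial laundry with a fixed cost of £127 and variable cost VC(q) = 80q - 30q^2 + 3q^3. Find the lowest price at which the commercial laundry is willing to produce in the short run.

The firm shuts down when price falls below the minimum of average variable cost. AVC = VC/q = 80 - 30q + 3q^2.
dAVC/dq = -30 + 6q = 0 gives q = 5. min AVC = 80 - 30·5 + 3·5^2 = 5.
For P < £5 the firm produces nothing.

£5 per unit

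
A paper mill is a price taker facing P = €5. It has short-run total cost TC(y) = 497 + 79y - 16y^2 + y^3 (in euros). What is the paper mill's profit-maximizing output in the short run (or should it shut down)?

Shut down

From TC, MC = TC'(y) = 79 - 32y + 3y^2 and AVC = VC/y = 79 - 16y + y^2.
AVC hits its minimum where MC = AVC, at y = 8, giving min AVC = 79 - 16·8 + 8^2 = €15.
Since P = €5 < min AVC = €15, price fails to cover variable cost at any output.
The firm minimizes its loss by shutting down and losing only its fixed cost of €497.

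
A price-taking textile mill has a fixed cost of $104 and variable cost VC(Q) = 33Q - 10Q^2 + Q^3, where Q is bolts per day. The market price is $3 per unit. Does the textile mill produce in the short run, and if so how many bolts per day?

Shut down

From TC, MC = TC'(Q) = 33 - 20Q + 3Q^2 and AVC = VC/Q = 33 - 10Q + Q^2.
AVC is minimized where dAVC/dQ = -10 + 2Q = 0, at Q = 5; min AVC = 33 - 10·5 + 5^2 = $8.
Since P = $3 < min AVC = $8, price fails to cover variable cost at any output.
Shutting down limits the loss to fixed cost, $104.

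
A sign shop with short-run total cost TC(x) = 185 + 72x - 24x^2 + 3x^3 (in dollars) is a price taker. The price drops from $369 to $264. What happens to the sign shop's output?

Output falls from 9 to 8

MC = 72 - 48x + 9x^2; the shutdown threshold is min AVC = $24 (at x = 4).
With P = $369 above the shutdown price, P = MC gives x = 9.
At P = $264 ≥ min AVC, set P = MC: x = 8. The firm stays open but cuts output.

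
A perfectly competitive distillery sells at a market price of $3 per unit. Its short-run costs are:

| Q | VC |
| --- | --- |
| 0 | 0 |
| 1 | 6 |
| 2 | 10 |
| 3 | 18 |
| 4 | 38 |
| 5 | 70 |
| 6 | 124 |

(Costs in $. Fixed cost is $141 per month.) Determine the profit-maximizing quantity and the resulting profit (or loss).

Q = 0 (shut down); profit = -$141

Compute π = P·Q − TC at each output: Q=0: -141; Q=1: -144; Q=2: -145; Q=3: -150; Q=4: -167; Q=5: -196; Q=6: -247.
Profit is highest at Q = 0. Equivalently, the lowest AVC in the table is 10/2 ≈ $5 at Q = 2, and P = $3 falls below it — price never covers variable cost, so the firm shuts down and loses only its fixed cost.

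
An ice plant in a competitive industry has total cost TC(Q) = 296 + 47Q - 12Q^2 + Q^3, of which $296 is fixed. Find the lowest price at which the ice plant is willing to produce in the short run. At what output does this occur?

The firm shuts down when price falls below the minimum of average variable cost. AVC = VC/Q = 47 - 12Q + Q^2.
dAVC/dQ = -12 + 2Q = 0 gives Q = 6. min AVC = 47 - 12·6 + 6^2 = 11.
So the shutdown price is $11.

$11 per unit, at Q = 6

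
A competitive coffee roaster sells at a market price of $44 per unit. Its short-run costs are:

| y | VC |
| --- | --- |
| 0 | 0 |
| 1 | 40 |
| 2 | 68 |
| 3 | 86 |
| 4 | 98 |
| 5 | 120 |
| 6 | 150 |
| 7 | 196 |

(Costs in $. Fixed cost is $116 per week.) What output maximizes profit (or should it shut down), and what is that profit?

y = 6; profit = -$2

Profit at each row (π = 44y − TC): y=0: -116; y=1: -112; y=2: -96; y=3: -70; y=4: -38; y=5: -16; y=6: -2; y=7: -4.
Profit is maximized at y = 6. AVC there is 150/6 = $25 ≤ P, so producing beats shutting down (which would give -$116).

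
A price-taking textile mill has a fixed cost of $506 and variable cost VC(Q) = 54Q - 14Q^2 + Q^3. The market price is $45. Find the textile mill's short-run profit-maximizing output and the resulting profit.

AVC = 54 - 14Q + Q^2; min AVC = $5 at Q = 7. Since P = $45 ≥ min AVC, the firm produces.
MC = 54 - 28Q + 3Q^2. Setting P = MC and taking the root on the rising branch gives Q* = 9.
TR = 45·9 = 405. TC = 506 + 81 = 587. Profit = 405 − 587 = -$182.
By producing, the firm covers all variable cost plus $324 of fixed cost; shutting down would lose the full $506.

Profit = -$182 at Q = 9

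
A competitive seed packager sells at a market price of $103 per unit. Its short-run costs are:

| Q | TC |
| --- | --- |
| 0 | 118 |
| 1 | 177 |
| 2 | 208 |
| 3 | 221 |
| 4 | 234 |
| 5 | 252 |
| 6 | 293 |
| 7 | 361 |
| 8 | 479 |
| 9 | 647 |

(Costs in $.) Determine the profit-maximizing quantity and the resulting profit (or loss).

Q = 7; profit = $360

Tabulate TR − TC: Q=0: -118; Q=1: -74; Q=2: -2; Q=3: 88; Q=4: 178; Q=5: 263; Q=6: 325; Q=7: 360; Q=8: 345; Q=9: 280.
Profit is maximized at Q = 7. AVC there is 243/7 = $34.71 ≤ P, so producing beats shutting down (which would give -$118).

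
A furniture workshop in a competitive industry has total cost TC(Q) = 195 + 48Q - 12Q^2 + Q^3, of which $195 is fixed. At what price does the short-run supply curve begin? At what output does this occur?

The firm shuts down when price falls below the minimum of average variable cost. AVC = VC/Q = 48 - 12Q + Q^2.
dAVC/dQ = -12 + 2Q = 0 gives Q = 6. min AVC = 48 - 12·6 + 6^2 = 12.
So the shutdown price is $12.

$12 per unit, at Q = 6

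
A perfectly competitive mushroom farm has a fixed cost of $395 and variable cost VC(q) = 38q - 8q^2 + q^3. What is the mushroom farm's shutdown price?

Short-run supply begins at min AVC. From VC = 38q - 8q^2 + q^3, AVC = 38 - 8q + q^2.
At the minimum of AVC, MC = AVC. MC = 38 - 16q + 3q^2; setting MC = AVC gives 2q^2 - 8q = 0, so q = 4. min AVC = 22.
So the shutdown price is $22.

$22 per unit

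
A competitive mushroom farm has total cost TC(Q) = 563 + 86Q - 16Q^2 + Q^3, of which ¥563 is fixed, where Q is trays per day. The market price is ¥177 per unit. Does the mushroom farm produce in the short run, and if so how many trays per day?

Strip out fixed cost: VC = 86Q - 16Q^2 + Q^3. Then AVC = 86 - 16Q + Q^2 and MC = 86 - 32Q + 3Q^2.
The AVC parabola has its vertex at Q = 16/2 = 8, where AVC = 86 - 16·8 + 8^2 = ¥22.
Because ¥177 ≥ ¥22, revenue can cover variable cost; the firm operates.
P = MC gives -91 - 32Q + 3Q^2 = 0, with roots -7/3 and 13. Take the larger (rising MC): Q* = 13.
Check: AVC at Q = 13 is ¥47 ≤ P, so revenue covers variable cost.
Profit = P·Q − TC = 177·13 − 1174 = ¥1127.

Produce at Q = 13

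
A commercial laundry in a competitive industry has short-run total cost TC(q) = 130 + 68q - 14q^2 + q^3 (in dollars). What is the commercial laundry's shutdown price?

The shutdown price is the minimum of AVC. VC = 68q - 14q^2 + q^3, so AVC = 68 - 14q + q^2.
At the minimum of AVC, MC = AVC. MC = 68 - 28q + 3q^2; setting MC = AVC gives 2q^2 - 14q = 0, so q = 7. min AVC = 19.
For P < $19 the firm produces nothing.

$19 per unit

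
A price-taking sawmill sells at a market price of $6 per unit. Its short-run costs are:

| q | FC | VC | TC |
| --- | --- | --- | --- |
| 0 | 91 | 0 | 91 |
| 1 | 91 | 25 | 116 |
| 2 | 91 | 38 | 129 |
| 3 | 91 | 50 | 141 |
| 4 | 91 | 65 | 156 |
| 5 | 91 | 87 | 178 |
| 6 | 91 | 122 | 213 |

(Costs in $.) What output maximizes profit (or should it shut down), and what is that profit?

Profit at each row (π = 6q − TC): q=0: -91; q=1: -110; q=2: -117; q=3: -123; q=4: -132; q=5: -148; q=6: -177.
Profit is highest at q = 0. Equivalently, the lowest AVC in the table is 65/4 ≈ $16.25 at q = 4, and P = $6 falls below it — price never covers variable cost, so the firm shuts down and loses only its fixed cost.

q = 0 (shut down); profit = -$91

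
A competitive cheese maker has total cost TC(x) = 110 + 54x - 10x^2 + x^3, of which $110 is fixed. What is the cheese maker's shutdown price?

$29 per unit

Short-run supply begins at min AVC. From VC = 54x - 10x^2 + x^3, AVC = 54 - 10x + x^2.
dAVC/dx = -10 + 2x = 0 gives x = 5. min AVC = 54 - 10·5 + 5^2 = 29.
For P < $29 the firm produces nothing.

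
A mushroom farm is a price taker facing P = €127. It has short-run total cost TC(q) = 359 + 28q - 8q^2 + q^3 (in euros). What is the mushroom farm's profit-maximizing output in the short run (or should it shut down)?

Produce at q = 9

Strip out fixed cost: VC = 28q - 8q^2 + q^3. Then AVC = 28 - 8q + q^2 and MC = 28 - 16q + 3q^2.
AVC is minimized where dAVC/dq = -8 + 2q = 0, at q = 4; min AVC = 28 - 8·4 + 4^2 = €12.
Because €127 ≥ €12, revenue can cover variable cost; the firm operates.
P = MC gives -99 - 16q + 3q^2 = 0, with roots -11/3 and 9. Take the larger (rising MC): q* = 9.
Check: AVC at q = 9 is €37 ≤ P, so revenue covers variable cost.
Profit = P·q − TC = 127·9 − 692 = €451.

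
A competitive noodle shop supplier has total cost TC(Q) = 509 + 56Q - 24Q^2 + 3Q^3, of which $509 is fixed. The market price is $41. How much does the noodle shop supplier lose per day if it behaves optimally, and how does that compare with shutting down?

AVC = 56 - 24Q + 3Q^2; min AVC = $8 at Q = 4. Since P = $41 ≥ min AVC, the firm produces.
With MC = 56 - 48Q + 9Q^2, P = MC on the upward-sloping part at Q* = 5.
TR = 41·5 = 205. TC = 509 + 55 = 564. Profit = 205 − 564 = -$359.
That loss of $359 beats the $509 the firm would lose by shutting down; producing recovers $150 of fixed cost.

Profit = -$359 at Q = 5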